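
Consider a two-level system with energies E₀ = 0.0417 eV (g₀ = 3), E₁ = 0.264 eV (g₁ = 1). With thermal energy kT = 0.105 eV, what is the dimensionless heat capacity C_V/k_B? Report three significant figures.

Eᵢ/kT = 0.39714, 2.5143.
Z = Σ gᵢe^(−Eᵢ/kT) = 3·e^(−0.39714) + 1·e^(−2.5143) = 2.0167 + 0.080920 = 2.0976.
⟨E⟩ = 0.050276 eV, ⟨E²⟩ = 0.0043605 eV².
C_V/k_B = (⟨E²⟩ − ⟨E⟩²)/(kT)² = (0.0043605 − 0.0025277)/0.011025 = 0.166.

0.166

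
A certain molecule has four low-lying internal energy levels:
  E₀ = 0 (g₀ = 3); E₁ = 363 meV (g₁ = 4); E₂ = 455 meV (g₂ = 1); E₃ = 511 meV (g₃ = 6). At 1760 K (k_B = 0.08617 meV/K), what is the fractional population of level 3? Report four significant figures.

0.05701

k_BT = 0.08617 × 1760 K = 151.659 meV.
Eᵢ/kT = 0, 2.39353, 3.00015, 3.36940.
Z = Σ gᵢe^(−Eᵢ/kT) = 3·e^(−0) + 4·e^(−2.39353) + 1·e^(−3.00015) + 6·e^(−3.36940) = 3.00000 + 0.365227 + 0.0497796 + 0.206462 = 3.62147.
P₃ = g₃ e^(−E₃/kT) / Z = 0.206462/3.62147 = 0.05701.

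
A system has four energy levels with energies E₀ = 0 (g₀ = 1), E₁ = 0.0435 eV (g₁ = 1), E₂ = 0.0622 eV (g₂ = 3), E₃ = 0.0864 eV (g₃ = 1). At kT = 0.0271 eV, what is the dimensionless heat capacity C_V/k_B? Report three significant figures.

1.09

Eᵢ/kT = 0, 1.6052, 2.2952, 3.1882.
Z = Σ gᵢe^(−Eᵢ/kT) = 1·e^(−0) + 1·e^(−1.6052) + 3·e^(−2.2952) + 1·e^(−3.1882) = 1.0000 + 0.20085 + 0.30222 + 0.041246 = 1.5443.
⟨E⟩ = 0.020138 eV, ⟨E²⟩ = 0.0012026 eV².
C_V/k_B = (⟨E²⟩ − ⟨E⟩²)/(kT)² = (0.0012026 − 0.00040554)/0.00073441 = 1.09.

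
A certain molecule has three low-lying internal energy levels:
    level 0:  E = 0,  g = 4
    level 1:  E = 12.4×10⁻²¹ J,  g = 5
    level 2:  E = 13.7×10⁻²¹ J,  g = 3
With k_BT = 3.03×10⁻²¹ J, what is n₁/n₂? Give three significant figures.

2.56

n₁/n₂ = (g₁/g₂) exp[−(E₁−E₂)/kT] = (5/3) × exp(−(-1.3 ×10⁻²¹ J)/(3.03 ×10⁻²¹ J)) = (5/3) × exp(0.42904) = 2.56.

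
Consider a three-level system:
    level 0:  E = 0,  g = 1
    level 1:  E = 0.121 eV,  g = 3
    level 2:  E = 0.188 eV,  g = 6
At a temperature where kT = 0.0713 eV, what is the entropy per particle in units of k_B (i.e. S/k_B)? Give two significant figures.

1.7

Eᵢ/kT = 0, 1.697, 2.637.
Z = Σ gᵢe^(−Eᵢ/kT) = 1·e^(−0) + 3·e^(−1.697) + 6·e^(−2.637) = 1.000 + 0.5497 + 0.4295 = 1.979.
⟨E⟩ = Σ EᵢPᵢ = 0.07441 eV.
S/k_B = ln Z + ⟨E⟩/kT = ln(1.979) + 0.07441/0.0713 = 0.6826 + 1.044 = 1.7.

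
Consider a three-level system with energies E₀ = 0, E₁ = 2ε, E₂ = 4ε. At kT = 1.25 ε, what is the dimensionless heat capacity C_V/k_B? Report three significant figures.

0.619

Eᵢ/kT = 0, 1.6000, 3.2000.
Z = Σ e^(−Eᵢ/kT) = e^(−0) + e^(−1.6000) + e^(−3.2000) = 1.0000 + 0.20190 + 0.040762 = 1.2427.
⟨E⟩ = 0.45614 ε, ⟨E²⟩ = 1.1747 ε².
C_V/k_B = (⟨E²⟩ − ⟨E⟩²)/(kT)² = (1.1747 − 0.20806)/1.5625 = 0.619.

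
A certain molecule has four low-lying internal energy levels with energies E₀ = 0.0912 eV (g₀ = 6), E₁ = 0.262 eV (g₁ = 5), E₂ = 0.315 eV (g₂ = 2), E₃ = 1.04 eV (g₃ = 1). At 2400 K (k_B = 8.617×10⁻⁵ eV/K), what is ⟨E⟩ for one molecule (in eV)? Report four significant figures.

0.1515 eV

k_BT = 8.617×10⁻⁵ × 2400 K = 0.206808 eV.
Eᵢ/kT = 0.440989, 1.26688, 1.52315, 5.02882.
Z = Σ gᵢe^(−Eᵢ/kT) = 6·e^(−0.440989) + 5·e^(−1.26688) + 2·e^(−1.52315) + 1·e^(−5.02882) = 3.86040 + 1.40855 + 0.436048 + 0.00654653 = 5.71154.
⟨E⟩ = Σ Eᵢ gᵢe^(−Eᵢ/kT) / Z = (0.0912·3.86040 + 0.262·1.40855 + 0.315·0.436048 + 1.04·0.00654653) / 5.71154 = 0.1515 eV.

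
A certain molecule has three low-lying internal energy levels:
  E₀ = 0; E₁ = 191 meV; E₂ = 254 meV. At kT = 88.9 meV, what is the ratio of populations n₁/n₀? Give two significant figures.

n₁/n₀ = exp[−(E₁−E₀)/kT] = exp(−(191 meV)/(88.9 meV)) = exp(-2.148) = 0.12.

0.12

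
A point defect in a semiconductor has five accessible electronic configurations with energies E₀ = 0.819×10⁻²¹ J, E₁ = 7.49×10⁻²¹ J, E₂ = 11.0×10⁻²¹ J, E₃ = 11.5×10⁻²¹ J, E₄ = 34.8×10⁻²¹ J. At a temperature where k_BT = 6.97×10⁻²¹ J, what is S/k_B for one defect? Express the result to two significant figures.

Eᵢ/kT = 0.1175, 1.075, 1.578, 1.650, 4.993.
Z = Σ e^(−Eᵢ/kT) = e^(−0.1175) + e^(−1.075) + e^(−1.578) + e^(−1.650) + e^(−4.993) = 0.8891 + 0.3413 + 0.2064 + 0.1920 + 0.006785 = 1.636.
⟨E⟩ = Σ EᵢPᵢ = 4.889 ×10⁻²¹ J.
S/k_B = ln Z + ⟨E⟩/kT = ln(1.636) + 4.889/6.97 = 0.4923 + 0.7014 = 1.2.

1.2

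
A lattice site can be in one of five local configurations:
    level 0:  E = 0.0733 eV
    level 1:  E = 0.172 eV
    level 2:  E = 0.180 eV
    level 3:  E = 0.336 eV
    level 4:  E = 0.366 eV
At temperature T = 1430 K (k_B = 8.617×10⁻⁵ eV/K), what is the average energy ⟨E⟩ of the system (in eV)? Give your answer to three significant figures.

0.144 eV

k_BT = 8.617×10⁻⁵ × 1430 K = 0.12322 eV.
Eᵢ/kT = 0.59487, 1.3959, 1.4608, 2.7268, 2.9703.
Z = Σ e^(−Eᵢ/kT) = e^(−0.59487) + e^(−1.3959) + e^(−1.4608) + e^(−2.7268) + e^(−2.9703) = 0.55163 + 0.24761 + 0.23205 + 0.065428 + 0.051288 = 1.1480.
⟨E⟩ = Σ Eᵢ e^(−Eᵢ/kT) / Z = (0.0733·0.55163 + 0.172·0.24761 + 0.180·0.23205 + 0.336·0.065428 + 0.366·0.051288) / 1.1480 = 0.144 eV.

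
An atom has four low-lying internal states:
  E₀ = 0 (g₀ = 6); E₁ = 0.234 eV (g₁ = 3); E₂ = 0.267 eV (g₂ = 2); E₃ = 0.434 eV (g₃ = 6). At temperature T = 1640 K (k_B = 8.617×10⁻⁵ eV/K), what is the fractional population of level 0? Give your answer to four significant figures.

0.8388

k_BT = 8.617×10⁻⁵ × 1640 K = 0.141319 eV.
Eᵢ/kT = 0, 1.65583, 1.88934, 3.07107.
Z = Σ gᵢe^(−Eᵢ/kT) = 6·e^(−0) + 3·e^(−1.65583) + 2·e^(−1.88934) + 6·e^(−3.07107) = 6.00000 + 0.572801 + 0.302343 + 0.278229 = 7.15337.
P₀ = g₀ e^(−E₀/kT) / Z = 6.00000/7.15337 = 0.8388.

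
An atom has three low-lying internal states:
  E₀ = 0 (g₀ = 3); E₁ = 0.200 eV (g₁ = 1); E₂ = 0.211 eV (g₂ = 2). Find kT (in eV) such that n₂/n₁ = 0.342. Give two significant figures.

n₂/n₁ = (g₂/g₁) exp[−(E₂−E₁)/kT] = 0.342.
⇒ (E₂−E₁)/kT = ln((2/1)/0.342) = ln(5.848) = 1.766.
kT = 0.011 eV / 1.766 = 0.0062 eV.

0.0062 eV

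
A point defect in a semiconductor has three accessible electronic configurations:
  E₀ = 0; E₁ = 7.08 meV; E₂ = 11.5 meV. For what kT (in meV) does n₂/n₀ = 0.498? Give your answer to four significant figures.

n₂/n₀ = exp[−(E₂−E₀)/kT] = 0.498.
⇒ (E₂−E₀)/kT = ln(1/0.498) = ln(2.00803) = 0.697154.
kT = 11.5 meV / 0.697154 = 16.50 meV.

16.50 meV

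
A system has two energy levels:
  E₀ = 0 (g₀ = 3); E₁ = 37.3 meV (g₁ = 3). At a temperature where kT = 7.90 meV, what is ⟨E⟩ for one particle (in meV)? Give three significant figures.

0.329 meV

Eᵢ/kT = 0, 4.7215.
Z = Σ gᵢe^(−Eᵢ/kT) = 3·e^(−0) + 3·e^(−4.7215) = 3.0000 + 0.026705 = 3.0267.
⟨E⟩ = Σ Eᵢ gᵢe^(−Eᵢ/kT) / Z = (0·3.0000 + 37.3·0.026705) / 3.0267 = 0.329 meV.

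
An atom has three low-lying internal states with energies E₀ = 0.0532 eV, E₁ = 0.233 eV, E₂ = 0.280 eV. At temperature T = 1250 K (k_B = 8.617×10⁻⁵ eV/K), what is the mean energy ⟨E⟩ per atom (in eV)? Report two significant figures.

k_BT = 8.617×10⁻⁵ × 1250 K = 0.1077 eV.
Eᵢ/kT = 0.4940, 2.163, 2.600.
Z = Σ e^(−Eᵢ/kT) = e^(−0.4940) + e^(−2.163) + e^(−2.600) = 0.6102 + 0.1150 + 0.07427 = 0.7995.
⟨E⟩ = Σ Eᵢ e^(−Eᵢ/kT) / Z = (0.0532·0.6102 + 0.233·0.1150 + 0.280·0.07427) / 0.7995 = 0.10 eV.

0.10 eV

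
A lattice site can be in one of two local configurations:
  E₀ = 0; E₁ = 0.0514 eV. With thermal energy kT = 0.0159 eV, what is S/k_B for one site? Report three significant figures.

0.161

Eᵢ/kT = 0, 3.2327.
Z = Σ e^(−Eᵢ/kT) = e^(−0) + e^(−3.2327) = 1.0000 + 0.039451 = 1.0395.
⟨E⟩ = Σ EᵢPᵢ = 0.0019507 eV.
S/k_B = ln Z + ⟨E⟩/kT = ln(1.0395) + 0.0019507/0.0159 = 0.038740 + 0.12269 = 0.161.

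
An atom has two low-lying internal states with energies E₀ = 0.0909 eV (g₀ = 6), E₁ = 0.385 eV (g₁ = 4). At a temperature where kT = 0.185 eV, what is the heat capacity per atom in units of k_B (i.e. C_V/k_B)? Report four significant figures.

Eᵢ/kT = 0.491351, 2.08108.
Z = Σ gᵢe^(−Eᵢ/kT) = 6·e^(−0.491351) + 4·e^(−2.08108) = 3.67080 + 0.499181 = 4.16998.
⟨E⟩ = 0.126106 eV, ⟨E²⟩ = 0.0250174 eV².
C_V/k_B = (⟨E²⟩ − ⟨E⟩²)/(kT)² = (0.0250174 − 0.0159027)/0.0342250 = 0.2663.

0.2663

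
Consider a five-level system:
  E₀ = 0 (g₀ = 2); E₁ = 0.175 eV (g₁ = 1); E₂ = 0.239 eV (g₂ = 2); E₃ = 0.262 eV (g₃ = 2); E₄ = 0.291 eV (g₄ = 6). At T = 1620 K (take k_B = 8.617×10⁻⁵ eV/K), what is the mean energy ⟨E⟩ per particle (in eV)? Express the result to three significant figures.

k_BT = 8.617×10⁻⁵ × 1620 K = 0.13960 eV.
Eᵢ/kT = 0, 1.2536, 1.7120, 1.8768, 2.0845.
Z = Σ gᵢe^(−Eᵢ/kT) = 2·e^(−0) + 1·e^(−1.2536) + 2·e^(−1.7120) + 2·e^(−1.8768) + 6·e^(−2.0845) = 2.0000 + 0.28548 + 0.36101 + 0.30616 + 0.74622 = 3.6989.
⟨E⟩ = Σ Eᵢ gᵢe^(−Eᵢ/kT) / Z = (0·2.0000 + 0.175·0.28548 + 0.239·0.36101 + 0.262·0.30616 + 0.291·0.74622) / 3.6989 = 0.117 eV.

0.117 eV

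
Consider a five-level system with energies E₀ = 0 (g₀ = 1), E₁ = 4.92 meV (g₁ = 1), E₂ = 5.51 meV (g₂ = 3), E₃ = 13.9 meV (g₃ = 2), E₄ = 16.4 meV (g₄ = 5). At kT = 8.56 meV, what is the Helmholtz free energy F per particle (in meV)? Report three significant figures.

Eᵢ/kT = 0, 0.57477, 0.64369, 1.6238, 1.9159.
Z = Σ gᵢe^(−Eᵢ/kT) = 1·e^(−0) + 1·e^(−0.57477) + 3·e^(−0.64369) + 2·e^(−1.6238) + 5·e^(−1.9159) = 1.0000 + 0.56283 + 1.5761 + 0.39430 + 0.73605 = 4.2693.
F = −kT ln Z = −8.56 × ln(4.2693) = −8.56 × 1.4514 = -12.4 meV.

-12.4 meV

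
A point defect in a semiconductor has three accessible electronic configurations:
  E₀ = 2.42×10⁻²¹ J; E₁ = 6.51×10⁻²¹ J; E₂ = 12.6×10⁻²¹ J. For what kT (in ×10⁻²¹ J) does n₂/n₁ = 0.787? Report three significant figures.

n₂/n₁ = exp[−(E₂−E₁)/kT] = 0.787.
⇒ (E₂−E₁)/kT = ln(1/0.787) = ln(1.2706) = 0.23949.
kT = 6.09 ×10⁻²¹ J / 0.23949 = 25.4 ×10⁻²¹ J.

25.4 ×10⁻²¹ J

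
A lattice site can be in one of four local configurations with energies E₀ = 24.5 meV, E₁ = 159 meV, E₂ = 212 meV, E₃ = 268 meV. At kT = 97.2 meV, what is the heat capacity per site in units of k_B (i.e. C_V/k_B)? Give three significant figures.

Eᵢ/kT = 0.25206, 1.6358, 2.1811, 2.7572.
Z = Σ e^(−Eᵢ/kT) = e^(−0.25206) + e^(−1.6358) + e^(−2.1811) + e^(−2.7572) = 0.77720 + 0.19480 + 0.11292 + 0.063469 = 1.1484.
⟨E⟩ = 79.209 meV, ⟨E²⟩ = 13083 meV².
C_V/k_B = (⟨E²⟩ − ⟨E⟩²)/(kT)² = (13083 − 6274.1)/9447.8 = 0.721.

0.721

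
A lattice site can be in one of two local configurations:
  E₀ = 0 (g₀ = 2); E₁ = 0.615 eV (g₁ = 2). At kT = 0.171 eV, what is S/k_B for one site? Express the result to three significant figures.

Eᵢ/kT = 0, 3.5965.
Z = Σ gᵢe^(−Eᵢ/kT) = 2·e^(−0) + 2·e^(−3.5965) = 2.0000 + 0.054839 = 2.0548.
⟨E⟩ = Σ EᵢPᵢ = 0.016413 eV.
S/k_B = ln Z + ⟨E⟩/kT = ln(2.0548) + 0.016413/0.171 = 0.72018 + 0.095982 = 0.816.

0.816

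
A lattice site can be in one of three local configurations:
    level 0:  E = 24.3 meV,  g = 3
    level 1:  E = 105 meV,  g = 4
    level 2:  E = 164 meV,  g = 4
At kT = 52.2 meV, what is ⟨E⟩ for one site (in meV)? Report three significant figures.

50.3 meV

Eᵢ/kT = 0.46552, 2.0115, 3.1418.
Z = Σ gᵢe^(−Eᵢ/kT) = 3·e^(−0.46552) + 4·e^(−2.0115) + 4·e^(−3.1418) = 1.8834 + 0.53515 + 0.17282 = 2.5914.
⟨E⟩ = Σ Eᵢ gᵢe^(−Eᵢ/kT) / Z = (24.3·1.8834 + 105·0.53515 + 164·0.17282) / 2.5914 = 50.3 meV.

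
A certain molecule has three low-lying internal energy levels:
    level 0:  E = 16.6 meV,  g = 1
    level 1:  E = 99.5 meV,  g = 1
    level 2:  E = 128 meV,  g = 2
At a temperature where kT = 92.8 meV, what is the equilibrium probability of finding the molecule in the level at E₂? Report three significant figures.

Eᵢ/kT = 0.17888, 1.0722, 1.3793.
Z = Σ gᵢe^(−Eᵢ/kT) = 1·e^(−0.17888) + 1·e^(−1.0722) + 2·e^(−1.3793) = 0.83621 + 0.34225 + 0.50351 = 1.6820.
P₂ = g₂ e^(−E₂/kT) / Z = 0.50351/1.6820 = 0.299.

0.299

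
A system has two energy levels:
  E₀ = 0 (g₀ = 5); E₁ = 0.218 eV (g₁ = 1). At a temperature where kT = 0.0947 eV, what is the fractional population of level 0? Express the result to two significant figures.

Eᵢ/kT = 0, 2.302.
Z = Σ gᵢe^(−Eᵢ/kT) = 5·e^(−0) + 1·e^(−2.302) = 5.000 + 0.1001 = 5.100.
P₀ = g₀ e^(−E₀/kT) / Z = 5.000/5.100 = 0.98.

0.98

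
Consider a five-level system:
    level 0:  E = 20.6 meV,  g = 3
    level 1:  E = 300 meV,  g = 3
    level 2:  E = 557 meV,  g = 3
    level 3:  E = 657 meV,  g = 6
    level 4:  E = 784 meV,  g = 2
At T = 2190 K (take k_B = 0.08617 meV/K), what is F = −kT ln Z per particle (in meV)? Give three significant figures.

-246 meV

k_BT = 0.08617 × 2190 K = 188.71 meV.
Eᵢ/kT = 0.10916, 1.5897, 2.9516, 3.4815, 4.1545.
Z = Σ gᵢe^(−Eᵢ/kT) = 3·e^(−0.10916) + 3·e^(−1.5897) + 3·e^(−2.9516) + 6·e^(−3.4815) + 2·e^(−4.1545) = 2.6898 + 0.61196 + 0.15677 + 0.18457 + 0.031387 = 3.6745.
F = −kT ln Z = −188.71 × ln(3.6745) = −188.71 × 1.3014 = -246 meV.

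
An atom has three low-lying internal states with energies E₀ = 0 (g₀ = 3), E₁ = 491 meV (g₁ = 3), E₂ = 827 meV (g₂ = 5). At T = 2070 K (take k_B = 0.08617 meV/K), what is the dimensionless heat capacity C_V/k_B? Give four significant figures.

0.7151

k_BT = 0.08617 × 2070 K = 178.372 meV.
Eᵢ/kT = 0, 2.75267, 4.63638.
Z = Σ gᵢe^(−Eᵢ/kT) = 3·e^(−0) + 3·e^(−2.75267) + 5·e^(−4.63638) = 3.00000 + 0.191272 + 0.0484636 = 3.23974.
⟨E⟩ = 41.3595 meV, ⟨E²⟩ = 24464.2 meV².
C_V/k_B = (⟨E²⟩ − ⟨E⟩²)/(kT)² = (24464.2 − 1710.61)/31816.6 = 0.7151.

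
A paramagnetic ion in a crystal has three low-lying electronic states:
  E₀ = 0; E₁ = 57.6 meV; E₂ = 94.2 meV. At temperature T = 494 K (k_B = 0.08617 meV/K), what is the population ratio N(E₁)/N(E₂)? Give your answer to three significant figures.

k_BT = 0.08617 × 494 K = 42.568 meV.
n₁/n₂ = exp[−(E₁−E₂)/kT] = exp(−(-36.6 meV)/(42.568 meV)) = exp(0.85980) = 2.36.

2.36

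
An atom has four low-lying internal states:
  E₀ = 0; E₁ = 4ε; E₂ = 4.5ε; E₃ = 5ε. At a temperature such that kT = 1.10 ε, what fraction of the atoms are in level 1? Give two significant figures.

0.025

Eᵢ/kT = 0, 3.636, 4.091, 4.545.
Z = Σ e^(−Eᵢ/kT) = e^(−0) + e^(−3.636) + e^(−4.091) + e^(−4.545) = 1.000 + 0.02636 + 0.01672 + 0.01062 = 1.054.
P₁ = e^(−E₁/kT) / Z = 0.02636/1.054 = 0.025.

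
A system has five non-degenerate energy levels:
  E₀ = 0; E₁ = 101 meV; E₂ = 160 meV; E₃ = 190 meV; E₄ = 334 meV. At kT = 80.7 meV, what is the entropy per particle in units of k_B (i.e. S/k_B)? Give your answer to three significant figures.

Eᵢ/kT = 0, 1.2515, 1.9827, 2.3544, 4.1388.
Z = Σ e^(−Eᵢ/kT) = e^(−0) + e^(−1.2515) + e^(−1.9827) + e^(−2.3544) + e^(−4.1388) = 1.0000 + 0.28608 + 0.13770 + 0.094950 + 0.015942 = 1.5347.
⟨E⟩ = Σ EᵢPᵢ = 48.408 meV.
S/k_B = ln Z + ⟨E⟩/kT = ln(1.5347) + 48.408/80.7 = 0.42833 + 0.59985 = 1.03.

1.03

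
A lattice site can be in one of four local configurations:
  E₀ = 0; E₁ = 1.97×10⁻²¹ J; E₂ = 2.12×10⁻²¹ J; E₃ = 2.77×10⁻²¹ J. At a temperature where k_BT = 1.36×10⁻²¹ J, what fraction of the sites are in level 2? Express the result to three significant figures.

0.134

Eᵢ/kT = 0, 1.4485, 1.5588, 2.0368.
Z = Σ e^(−Eᵢ/kT) = e^(−0) + e^(−1.4485) + e^(−1.5588) + e^(−2.0368) = 1.0000 + 0.23492 + 0.21039 + 0.13045 = 1.5758.
P₂ = e^(−E₂/kT) / Z = 0.21039/1.5758 = 0.134.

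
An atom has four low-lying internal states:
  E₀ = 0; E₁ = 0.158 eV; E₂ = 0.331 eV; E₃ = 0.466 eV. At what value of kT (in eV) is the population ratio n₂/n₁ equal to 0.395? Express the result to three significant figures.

n₂/n₁ = exp[−(E₂−E₁)/kT] = 0.395.
⇒ (E₂−E₁)/kT = ln(1/0.395) = ln(2.5316) = 0.92885.
kT = 0.173 eV / 0.92885 = 0.186 eV.

0.186 eV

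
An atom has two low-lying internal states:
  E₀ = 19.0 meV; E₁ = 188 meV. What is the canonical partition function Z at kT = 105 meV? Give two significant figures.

Z = 1.0

Eᵢ/kT = 0.1810, 1.790.
Z = Σ e^(−Eᵢ/kT) = e^(−0.1810) + e^(−1.790) = 0.8344 + 0.1670 = 1.001.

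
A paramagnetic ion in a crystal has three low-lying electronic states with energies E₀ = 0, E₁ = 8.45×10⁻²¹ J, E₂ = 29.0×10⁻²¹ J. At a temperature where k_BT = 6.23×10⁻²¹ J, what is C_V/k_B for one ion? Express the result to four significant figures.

Eᵢ/kT = 0, 1.35634, 4.65490.
Z = Σ e^(−Eᵢ/kT) = e^(−0) + e^(−1.35634) + e^(−4.65490) = 1.00000 + 0.257602 + 0.00951486 = 1.26712.
⟨E⟩ = 1.93562, ⟨E²⟩ = 20.8310.
C_V/k_B = (⟨E²⟩ − ⟨E⟩²)/(kT)² = (20.8310 − 3.74662)/38.8129 = 0.4402.

0.4402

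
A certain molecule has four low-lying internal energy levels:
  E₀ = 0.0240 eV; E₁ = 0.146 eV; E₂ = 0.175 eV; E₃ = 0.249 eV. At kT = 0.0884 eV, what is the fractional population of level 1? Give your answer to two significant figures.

Eᵢ/kT = 0.2715, 1.652, 1.980, 2.817.
Z = Σ e^(−Eᵢ/kT) = e^(−0.2715) + e^(−1.652) + e^(−1.980) + e^(−2.817) = 0.7622 + 0.1917 + 0.1381 + 0.05979 = 1.152.
P₁ = e^(−E₁/kT) / Z = 0.1917/1.152 = 0.17.

0.17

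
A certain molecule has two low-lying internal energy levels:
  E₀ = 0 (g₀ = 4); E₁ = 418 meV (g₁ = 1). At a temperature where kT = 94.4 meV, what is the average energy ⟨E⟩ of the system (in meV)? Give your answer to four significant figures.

Eᵢ/kT = 0, 4.42797.
Z = Σ gᵢe^(−Eᵢ/kT) = 4·e^(−0) + 1·e^(−4.42797) = 4.00000 + 0.0119387 = 4.01194.
⟨E⟩ = Σ Eᵢ gᵢe^(−Eᵢ/kT) / Z = (0·4.00000 + 418·0.0119387) / 4.01194 = 1.244 meV.

1.244 meV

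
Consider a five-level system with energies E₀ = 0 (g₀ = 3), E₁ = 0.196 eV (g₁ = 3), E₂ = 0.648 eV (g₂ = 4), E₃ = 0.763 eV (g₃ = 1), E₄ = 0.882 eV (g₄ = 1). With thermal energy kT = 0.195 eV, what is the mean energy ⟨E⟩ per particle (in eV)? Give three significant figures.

0.0780 eV

Eᵢ/kT = 0, 1.0051, 3.3231, 3.9128, 4.5231.
Z = Σ gᵢe^(−Eᵢ/kT) = 3·e^(−0) + 3·e^(−1.0051) + 4·e^(−3.3231) + 1·e^(−3.9128) + 1·e^(−4.5231) = 3.0000 + 1.0980 + 0.14416 + 0.019984 + 0.010855 = 4.2730.
⟨E⟩ = Σ Eᵢ gᵢe^(−Eᵢ/kT) / Z = (0·3.0000 + 0.196·1.0980 + 0.648·0.14416 + 0.763·0.019984 + 0.882·0.010855) / 4.2730 = 0.0780 eV.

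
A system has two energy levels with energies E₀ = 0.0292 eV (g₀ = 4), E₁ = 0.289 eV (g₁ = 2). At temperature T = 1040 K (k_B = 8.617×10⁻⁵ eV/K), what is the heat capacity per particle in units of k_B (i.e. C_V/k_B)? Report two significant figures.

0.22

k_BT = 8.617×10⁻⁵ × 1040 K = 0.08962 eV.
Eᵢ/kT = 0.3258, 3.225.
Z = Σ gᵢe^(−Eᵢ/kT) = 4·e^(−0.3258) + 2·e^(−3.225) = 2.888 + 0.07951 = 2.968.
⟨E⟩ = 0.03615 eV, ⟨E²⟩ = 0.003067 eV².
C_V/k_B = (⟨E²⟩ − ⟨E⟩²)/(kT)² = (0.003067 − 0.001307)/0.008032 = 0.22.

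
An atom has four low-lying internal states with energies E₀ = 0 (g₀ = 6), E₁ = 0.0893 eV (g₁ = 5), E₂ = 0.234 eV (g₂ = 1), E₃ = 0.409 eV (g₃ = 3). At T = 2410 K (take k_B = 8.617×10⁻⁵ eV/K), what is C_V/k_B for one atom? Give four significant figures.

k_BT = 8.617×10⁻⁵ × 2410 K = 0.207670 eV.
Eᵢ/kT = 0, 0.430009, 1.12679, 1.96947.
Z = Σ gᵢe^(−Eᵢ/kT) = 6·e^(−0) + 5·e^(−0.430009) + 1·e^(−1.12679) + 3·e^(−1.96947) = 6.00000 + 3.25252 + 0.324072 + 0.418592 = 9.99518.
⟨E⟩ = 0.0537746 eV, ⟨E²⟩ = 0.0113759 eV².
C_V/k_B = (⟨E²⟩ − ⟨E⟩²)/(kT)² = (0.0113759 − 0.00289171)/0.0431268 = 0.1967.

0.1967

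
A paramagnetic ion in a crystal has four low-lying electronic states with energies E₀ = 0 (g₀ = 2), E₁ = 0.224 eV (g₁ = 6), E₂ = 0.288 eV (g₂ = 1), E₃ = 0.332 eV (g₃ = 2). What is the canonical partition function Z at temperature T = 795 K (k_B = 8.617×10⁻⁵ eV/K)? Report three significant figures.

k_BT = 8.617×10⁻⁵ × 795 K = 0.068505 eV.
Eᵢ/kT = 0, 3.2698, 4.2041, 4.8464.
Z = Σ gᵢe^(−Eᵢ/kT) = 2·e^(−0) + 6·e^(−3.2698) + 1·e^(−4.2041) + 2·e^(−4.8464) = 2.0000 + 0.22808 + 0.014934 + 0.015713 = 2.2587.

Z = 2.26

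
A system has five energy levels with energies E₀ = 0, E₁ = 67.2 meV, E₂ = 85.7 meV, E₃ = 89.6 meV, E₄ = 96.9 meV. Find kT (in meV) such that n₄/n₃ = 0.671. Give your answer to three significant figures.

18.3 meV

n₄/n₃ = exp[−(E₄−E₃)/kT] = 0.671.
⇒ (E₄−E₃)/kT = ln(1/0.671) = ln(1.4903) = 0.39898.
kT = 7.3 meV / 0.39898 = 18.3 meV.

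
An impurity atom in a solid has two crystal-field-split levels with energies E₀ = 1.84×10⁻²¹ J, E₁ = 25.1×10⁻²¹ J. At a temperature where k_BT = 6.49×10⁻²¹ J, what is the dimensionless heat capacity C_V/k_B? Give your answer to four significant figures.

Eᵢ/kT = 0.283513, 3.86749.
Z = Σ e^(−Eᵢ/kT) = e^(−0.283513) + e^(−3.86749) = 0.753133 + 0.0209108 = 0.774044.
⟨E⟩ = 2.46837, ⟨E²⟩ = 20.3139.
C_V/k_B = (⟨E²⟩ − ⟨E⟩²)/(kT)² = (20.3139 − 6.09285)/42.1201 = 0.3376.

0.3376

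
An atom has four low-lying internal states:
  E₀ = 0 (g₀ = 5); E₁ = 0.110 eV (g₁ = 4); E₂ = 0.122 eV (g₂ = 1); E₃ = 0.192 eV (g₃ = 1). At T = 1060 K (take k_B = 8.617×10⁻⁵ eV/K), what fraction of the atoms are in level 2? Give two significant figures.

0.040

k_BT = 8.617×10⁻⁵ × 1060 K = 0.09134 eV.
Eᵢ/kT = 0, 1.204, 1.336, 2.102.
Z = Σ gᵢe^(−Eᵢ/kT) = 5·e^(−0) + 4·e^(−1.204) + 1·e^(−1.336) + 1·e^(−2.102) = 5.000 + 1.200 + 0.2629 + 0.1222 = 6.585.
P₂ = g₂ e^(−E₂/kT) / Z = 0.2629/6.585 = 0.040.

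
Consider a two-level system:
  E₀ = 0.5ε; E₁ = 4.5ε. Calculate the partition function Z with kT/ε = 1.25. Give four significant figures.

Z = 0.6976

Eᵢ/kT = 0.400000, 3.60000.
Z = Σ e^(−Eᵢ/kT) = e^(−0.400000) + e^(−3.60000) = 0.670320 + 0.0273237 = 0.697644.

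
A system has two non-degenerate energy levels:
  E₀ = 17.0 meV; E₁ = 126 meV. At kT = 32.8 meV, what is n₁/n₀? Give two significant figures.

n₁/n₀ = exp[−(E₁−E₀)/kT] = exp(−(109.0 meV)/(32.8 meV)) = exp(-3.323) = 0.036.

0.036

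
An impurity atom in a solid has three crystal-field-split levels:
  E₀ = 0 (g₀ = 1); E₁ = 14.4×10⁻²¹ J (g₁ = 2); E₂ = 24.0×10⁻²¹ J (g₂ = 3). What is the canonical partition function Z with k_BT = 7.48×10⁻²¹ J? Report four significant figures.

Eᵢ/kT = 0, 1.92513, 3.20856.
Z = Σ gᵢe^(−Eᵢ/kT) = 1·e^(−0) + 2·e^(−1.92513) + 3·e^(−3.20856) = 1.00000 + 0.291714 + 0.121244 = 1.41296.

Z = 1.413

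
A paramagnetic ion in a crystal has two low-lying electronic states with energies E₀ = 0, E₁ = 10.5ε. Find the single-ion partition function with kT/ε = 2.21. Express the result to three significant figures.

Eᵢ/kT = 0, 4.7511.
Z = Σ e^(−Eᵢ/kT) = e^(−0) + e^(−4.7511) = 1.0000 + 0.0086422 = 1.0086.

Z = 1.01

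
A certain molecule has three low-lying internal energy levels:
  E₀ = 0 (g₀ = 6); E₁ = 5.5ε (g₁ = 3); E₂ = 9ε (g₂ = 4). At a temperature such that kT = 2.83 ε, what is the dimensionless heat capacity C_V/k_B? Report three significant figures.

0.458

Eᵢ/kT = 0, 1.9435, 3.1802.
Z = Σ gᵢe^(−Eᵢ/kT) = 6·e^(−0) + 3·e^(−1.9435) + 4·e^(−3.1802) = 6.0000 + 0.42961 + 0.16631 = 6.5959.
⟨E⟩ = 0.58516 ε, ⟨E²⟩ = 4.0126 ε².
C_V/k_B = (⟨E²⟩ − ⟨E⟩²)/(kT)² = (4.0126 − 0.34241)/8.0089 = 0.458.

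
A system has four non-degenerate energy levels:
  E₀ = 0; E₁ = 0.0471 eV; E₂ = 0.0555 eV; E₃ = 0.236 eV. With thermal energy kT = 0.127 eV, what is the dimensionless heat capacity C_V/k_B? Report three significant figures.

0.193

Eᵢ/kT = 0, 0.37087, 0.43701, 1.8583.
Z = Σ e^(−Eᵢ/kT) = e^(−0) + e^(−0.37087) + e^(−0.43701) + e^(−1.8583) = 1.0000 + 0.69013 + 0.64596 + 0.15594 = 2.4920.
⟨E⟩ = 0.042198 eV, ⟨E²⟩ = 0.0048981 eV².
C_V/k_B = (⟨E²⟩ − ⟨E⟩²)/(kT)² = (0.0048981 − 0.0017807)/0.016129 = 0.193.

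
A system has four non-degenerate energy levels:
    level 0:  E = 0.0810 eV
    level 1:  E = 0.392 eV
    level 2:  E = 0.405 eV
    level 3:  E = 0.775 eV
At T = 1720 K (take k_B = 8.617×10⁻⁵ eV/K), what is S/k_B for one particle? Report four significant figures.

0.6576

k_BT = 8.617×10⁻⁵ × 1720 K = 0.148212 eV.
Eᵢ/kT = 0.546514, 2.64486, 2.73257, 5.22900.
Z = Σ e^(−Eᵢ/kT) = e^(−0.546514) + e^(−2.64486) + e^(−2.73257) + e^(−5.22900) = 0.578965 + 0.0710153 + 0.0650519 + 0.00535888 = 0.720391.
⟨E⟩ = Σ EᵢPᵢ = 0.146078 eV.
S/k_B = ln Z + ⟨E⟩/kT = ln(0.720391) + 0.146078/0.148212 = -0.327961 + 0.985602 = 0.6576.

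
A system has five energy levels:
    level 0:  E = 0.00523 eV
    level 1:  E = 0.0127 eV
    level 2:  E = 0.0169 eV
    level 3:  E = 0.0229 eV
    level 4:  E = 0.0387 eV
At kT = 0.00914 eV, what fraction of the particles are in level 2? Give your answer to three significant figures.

0.148

Eᵢ/kT = 0.57221, 1.3895, 1.8490, 2.5055, 4.2341.
Z = Σ e^(−Eᵢ/kT) = e^(−0.57221) + e^(−1.3895) + e^(−1.8490) + e^(−2.5055) + e^(−4.2341) = 0.56428 + 0.24920 + 0.15739 + 0.081635 + 0.014493 = 1.0670.
P₂ = e^(−E₂/kT) / Z = 0.15739/1.0670 = 0.148.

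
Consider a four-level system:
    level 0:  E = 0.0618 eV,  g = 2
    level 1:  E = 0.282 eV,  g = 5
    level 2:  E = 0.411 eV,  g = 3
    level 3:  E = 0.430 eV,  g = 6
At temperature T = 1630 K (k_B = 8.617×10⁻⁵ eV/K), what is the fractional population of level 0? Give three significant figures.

k_BT = 8.617×10⁻⁵ × 1630 K = 0.14046 eV.
Eᵢ/kT = 0.43998, 2.0077, 2.9261, 3.0614.
Z = Σ gᵢe^(−Eᵢ/kT) = 2·e^(−0.43998) + 5·e^(−2.0077) + 3·e^(−2.9261) + 6·e^(−3.0614) = 1.2881 + 0.67149 + 0.16082 + 0.28093 = 2.4013.
P₀ = g₀ e^(−E₀/kT) / Z = 1.2881/2.4013 = 0.536.

0.536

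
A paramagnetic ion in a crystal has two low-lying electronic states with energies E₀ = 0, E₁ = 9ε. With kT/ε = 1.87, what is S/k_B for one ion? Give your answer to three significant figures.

Eᵢ/kT = 0, 4.8128.
Z = Σ e^(−Eᵢ/kT) = e^(−0) + e^(−4.8128) = 1.0000 + 0.0081251 = 1.0081.
⟨E⟩ = Σ EᵢPᵢ = 0.072538 ε.
S/k_B = ln Z + ⟨E⟩/kT = ln(1.0081) + 0.072538/1.87 = 0.0080674 + 0.038790 = 0.0469.

0.0469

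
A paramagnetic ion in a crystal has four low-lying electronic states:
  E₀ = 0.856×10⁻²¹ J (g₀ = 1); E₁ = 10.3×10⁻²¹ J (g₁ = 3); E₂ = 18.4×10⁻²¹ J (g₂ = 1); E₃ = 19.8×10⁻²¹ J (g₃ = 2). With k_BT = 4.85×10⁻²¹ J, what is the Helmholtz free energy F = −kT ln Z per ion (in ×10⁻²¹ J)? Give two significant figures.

Eᵢ/kT = 0.1765, 2.124, 3.794, 4.082.
Z = Σ gᵢe^(−Eᵢ/kT) = 1·e^(−0.1765) + 3·e^(−2.124) + 1·e^(−3.794) + 2·e^(−4.082) = 0.8382 + 0.3587 + 0.02251 + 0.03375 = 1.253.
F = −kT ln Z = −4.85 × ln(1.253) = −4.85 × 0.2255 = -1.1 ×10⁻²¹ J.

-1.1 ×10⁻²¹ J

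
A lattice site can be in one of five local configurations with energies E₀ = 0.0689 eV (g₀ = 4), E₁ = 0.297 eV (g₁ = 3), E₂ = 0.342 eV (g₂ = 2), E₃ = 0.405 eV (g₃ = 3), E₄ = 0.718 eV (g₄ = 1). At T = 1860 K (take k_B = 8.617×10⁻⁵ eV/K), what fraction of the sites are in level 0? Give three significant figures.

k_BT = 8.617×10⁻⁵ × 1860 K = 0.16028 eV.
Eᵢ/kT = 0.42987, 1.8530, 2.1338, 2.5268, 4.4797.
Z = Σ gᵢe^(−Eᵢ/kT) = 4·e^(−0.42987) + 3·e^(−1.8530) + 2·e^(−2.1338) + 3·e^(−2.5268) + 1·e^(−4.4797) = 2.6024 + 0.47030 + 0.23677 + 0.23974 + 0.011337 = 3.5605.
P₀ = g₀ e^(−E₀/kT) / Z = 2.6024/3.5605 = 0.731.

0.731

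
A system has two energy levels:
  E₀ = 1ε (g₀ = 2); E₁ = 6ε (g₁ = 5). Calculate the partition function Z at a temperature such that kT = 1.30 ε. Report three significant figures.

Eᵢ/kT = 0.76923, 4.6154.
Z = Σ gᵢe^(−Eᵢ/kT) = 2·e^(−0.76923) + 5·e^(−4.6154) = 0.92674 + 0.049491 = 0.97623.

Z = 0.976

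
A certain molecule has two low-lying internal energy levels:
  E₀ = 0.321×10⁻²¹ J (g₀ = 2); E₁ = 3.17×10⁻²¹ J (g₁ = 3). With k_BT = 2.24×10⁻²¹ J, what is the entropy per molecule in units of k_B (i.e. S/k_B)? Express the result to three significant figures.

1.42

Eᵢ/kT = 0.14330, 1.4152.
Z = Σ gᵢe^(−Eᵢ/kT) = 2·e^(−0.14330) + 3·e^(−1.4152) = 1.7330 + 0.72863 = 2.4616.
⟨E⟩ = Σ EᵢPᵢ = 1.1643 ×10⁻²¹ J.
S/k_B = ln Z + ⟨E⟩/kT = ln(2.4616) + 1.1643/2.24 = 0.90081 + 0.51978 = 1.42.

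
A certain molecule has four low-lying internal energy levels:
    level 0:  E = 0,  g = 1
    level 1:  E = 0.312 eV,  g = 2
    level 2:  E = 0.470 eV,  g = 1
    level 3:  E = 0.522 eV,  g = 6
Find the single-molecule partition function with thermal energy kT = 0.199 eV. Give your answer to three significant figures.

Z = 1.95

Eᵢ/kT = 0, 1.5678, 2.3618, 2.6231.
Z = Σ gᵢe^(−Eᵢ/kT) = 1·e^(−0) + 2·e^(−1.5678) + 1·e^(−2.3618) + 6·e^(−2.6231) = 1.0000 + 0.41701 + 0.094250 + 0.43547 = 1.9467.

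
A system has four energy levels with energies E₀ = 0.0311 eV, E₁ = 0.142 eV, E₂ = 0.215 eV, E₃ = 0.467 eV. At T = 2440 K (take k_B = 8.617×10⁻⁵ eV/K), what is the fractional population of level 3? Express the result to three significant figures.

k_BT = 8.617×10⁻⁵ × 2440 K = 0.21025 eV.
Eᵢ/kT = 0.14792, 0.67539, 1.0226, 2.2212.
Z = Σ e^(−Eᵢ/kT) = e^(−0.14792) + e^(−0.67539) + e^(−1.0226) + e^(−2.2212) = 0.86250 + 0.50896 + 0.35966 + 0.10848 = 1.8396.
P₃ = e^(−E₃/kT) / Z = 0.10848/1.8396 = 0.0590.

0.0590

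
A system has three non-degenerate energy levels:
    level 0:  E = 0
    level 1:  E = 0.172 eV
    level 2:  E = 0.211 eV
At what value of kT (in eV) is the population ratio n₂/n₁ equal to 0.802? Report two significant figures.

n₂/n₁ = exp[−(E₂−E₁)/kT] = 0.802.
⇒ (E₂−E₁)/kT = ln(1/0.802) = ln(1.247) = 0.2207.
kT = 0.039 eV / 0.2207 = 0.18 eV.

0.18 eV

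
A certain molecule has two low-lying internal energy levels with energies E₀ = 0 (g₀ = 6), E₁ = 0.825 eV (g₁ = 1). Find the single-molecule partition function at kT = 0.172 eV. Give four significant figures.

Eᵢ/kT = 0, 4.79651.
Z = Σ gᵢe^(−Eᵢ/kT) = 6·e^(−0) + 1·e^(−4.79651) = 6.00000 + 0.00825852 = 6.00826.

Z = 6.008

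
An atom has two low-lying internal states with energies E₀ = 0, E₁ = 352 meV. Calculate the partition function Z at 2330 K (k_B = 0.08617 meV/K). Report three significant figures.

k_BT = 0.08617 × 2330 K = 200.78 meV.
Eᵢ/kT = 0, 1.7532.
Z = Σ e^(−Eᵢ/kT) = e^(−0) + e^(−1.7532) = 1.0000 + 0.17322 = 1.1732.

Z = 1.17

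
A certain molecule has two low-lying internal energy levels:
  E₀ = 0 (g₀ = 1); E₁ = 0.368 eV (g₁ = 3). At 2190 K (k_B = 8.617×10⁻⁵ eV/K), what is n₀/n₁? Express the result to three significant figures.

k_BT = 8.617×10⁻⁵ × 2190 K = 0.18871 eV.
n₀/n₁ = (g₀/g₁) exp[−(E₀−E₁)/kT] = (1/3) × exp(−(-0.368 eV)/(0.18871 eV)) = (1/3) × exp(1.9501) = 2.34.

2.34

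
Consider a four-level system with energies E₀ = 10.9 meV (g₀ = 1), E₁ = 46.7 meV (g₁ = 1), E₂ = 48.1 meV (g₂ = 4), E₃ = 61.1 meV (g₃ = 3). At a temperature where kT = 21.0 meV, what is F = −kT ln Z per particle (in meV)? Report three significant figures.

-5.05 meV

Eᵢ/kT = 0.51905, 2.2238, 2.2905, 2.9095.
Z = Σ gᵢe^(−Eᵢ/kT) = 1·e^(−0.51905) + 1·e^(−2.2238) + 4·e^(−2.2905) + 3·e^(−2.9095) = 0.59509 + 0.10820 + 0.40486 + 0.16351 = 1.2717.
F = −kT ln Z = −21.0 × ln(1.2717) = −21.0 × 0.24035 = -5.05 meV.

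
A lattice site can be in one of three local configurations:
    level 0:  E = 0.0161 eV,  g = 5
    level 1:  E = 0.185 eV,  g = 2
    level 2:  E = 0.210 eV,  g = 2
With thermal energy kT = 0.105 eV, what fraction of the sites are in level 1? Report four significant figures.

0.07004

Eᵢ/kT = 0.153333, 1.76190, 2.00000.
Z = Σ gᵢe^(−Eᵢ/kT) = 5·e^(−0.153333) + 2·e^(−1.76190) + 2·e^(−2.00000) = 4.28922 + 0.343437 + 0.270671 = 4.90333.
P₁ = g₁ e^(−E₁/kT) / Z = 0.343437/4.90333 = 0.07004.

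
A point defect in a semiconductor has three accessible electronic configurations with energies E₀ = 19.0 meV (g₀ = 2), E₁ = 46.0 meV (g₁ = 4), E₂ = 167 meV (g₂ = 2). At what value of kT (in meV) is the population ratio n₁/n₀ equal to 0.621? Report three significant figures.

23.1 meV

n₁/n₀ = (g₁/g₀) exp[−(E₁−E₀)/kT] = 0.621.
⇒ (E₁−E₀)/kT = ln((4/2)/0.621) = ln(3.2206) = 1.1696.
kT = 27.0 meV / 1.1696 = 23.1 meV.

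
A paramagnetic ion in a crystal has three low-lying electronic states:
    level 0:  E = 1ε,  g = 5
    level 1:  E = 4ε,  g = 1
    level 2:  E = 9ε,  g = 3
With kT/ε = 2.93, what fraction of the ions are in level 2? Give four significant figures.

Eᵢ/kT = 0.341297, 1.36519, 3.07167.
Z = Σ gᵢe^(−Eᵢ/kT) = 5·e^(−0.341297) + 1·e^(−1.36519) + 3·e^(−3.07167) = 3.55424 + 0.255332 + 0.139031 = 3.94860.
P₂ = g₂ e^(−E₂/kT) / Z = 0.139031/3.94860 = 0.03521.

0.03521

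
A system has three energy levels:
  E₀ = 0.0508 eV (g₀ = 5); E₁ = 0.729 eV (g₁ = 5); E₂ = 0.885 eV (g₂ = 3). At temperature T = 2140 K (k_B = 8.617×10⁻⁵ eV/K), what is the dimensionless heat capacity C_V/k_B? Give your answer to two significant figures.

0.45

k_BT = 8.617×10⁻⁵ × 2140 K = 0.1844 eV.
Eᵢ/kT = 0.2755, 3.953, 4.799.
Z = Σ gᵢe^(−Eᵢ/kT) = 5·e^(−0.2755) + 5·e^(−3.953) + 3·e^(−4.799) = 3.796 + 0.09599 + 0.02471 = 3.917.
⟨E⟩ = 0.07268 eV, ⟨E²⟩ = 0.02047 eV².
C_V/k_B = (⟨E²⟩ − ⟨E⟩²)/(kT)² = (0.02047 − 0.005282)/0.03400 = 0.45.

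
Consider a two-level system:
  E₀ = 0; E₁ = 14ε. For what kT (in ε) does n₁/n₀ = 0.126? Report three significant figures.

n₁/n₀ = exp[−(E₁−E₀)/kT] = 0.126.
⇒ (E₁−E₀)/kT = ln(1/0.126) = ln(7.9365) = 2.0715.
kT = 14ε / 2.0715 = 6.76 ε.

6.76 ε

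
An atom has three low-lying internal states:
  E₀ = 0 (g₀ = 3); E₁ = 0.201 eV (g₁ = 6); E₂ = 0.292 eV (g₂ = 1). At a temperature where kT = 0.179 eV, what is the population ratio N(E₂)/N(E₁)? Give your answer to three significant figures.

n₂/n₁ = (g₂/g₁) exp[−(E₂−E₁)/kT] = (1/6) × exp(−(0.091 eV)/(0.179 eV)) = (1/6) × exp(-0.50838) = 0.100.

0.100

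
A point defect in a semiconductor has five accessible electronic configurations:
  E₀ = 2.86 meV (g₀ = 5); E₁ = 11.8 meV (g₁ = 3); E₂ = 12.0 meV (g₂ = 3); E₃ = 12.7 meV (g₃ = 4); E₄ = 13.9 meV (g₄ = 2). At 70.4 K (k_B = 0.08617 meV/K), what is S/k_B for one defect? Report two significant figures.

2.5

k_BT = 0.08617 × 70.4 K = 6.066 meV.
Eᵢ/kT = 0.4715, 1.945, 1.978, 2.094, 2.291.
Z = Σ gᵢe^(−Eᵢ/kT) = 5·e^(−0.4715) + 3·e^(−1.945) + 3·e^(−1.978) + 4·e^(−2.094) + 2·e^(−2.291) = 3.120 + 0.4290 + 0.4150 + 0.4928 + 0.2023 = 4.659.
⟨E⟩ = Σ EᵢPᵢ = 6.018 meV.
S/k_B = ln Z + ⟨E⟩/kT = ln(4.659) + 6.018/6.066 = 1.539 + 0.9921 = 2.5.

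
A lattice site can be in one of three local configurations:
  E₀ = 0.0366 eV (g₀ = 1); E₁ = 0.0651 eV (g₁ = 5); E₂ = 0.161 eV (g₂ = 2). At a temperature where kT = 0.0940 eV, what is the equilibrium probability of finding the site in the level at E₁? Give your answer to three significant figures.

Eᵢ/kT = 0.38936, 0.69255, 1.7128.
Z = Σ gᵢe^(−Eᵢ/kT) = 1·e^(−0.38936) + 5·e^(−0.69255) + 2·e^(−1.7128) = 0.67749 + 2.5015 + 0.36072 = 3.5397.
P₁ = g₁ e^(−E₁/kT) / Z = 2.5015/3.5397 = 0.707.

0.707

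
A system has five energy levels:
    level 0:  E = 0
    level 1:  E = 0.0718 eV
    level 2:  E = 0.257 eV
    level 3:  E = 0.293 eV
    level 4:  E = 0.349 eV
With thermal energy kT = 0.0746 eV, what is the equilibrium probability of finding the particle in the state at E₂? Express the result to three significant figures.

0.0221

Eᵢ/kT = 0, 0.96247, 3.4450, 3.9276, 4.6783.
Z = Σ e^(−Eᵢ/kT) = e^(−0) + e^(−0.96247) + e^(−3.4450) + e^(−3.9276) + e^(−4.6783) = 1.0000 + 0.38195 + 0.031905 + 0.019691 + 0.0092948 = 1.4428.
P₂ = e^(−E₂/kT) / Z = 0.031905/1.4428 = 0.0221.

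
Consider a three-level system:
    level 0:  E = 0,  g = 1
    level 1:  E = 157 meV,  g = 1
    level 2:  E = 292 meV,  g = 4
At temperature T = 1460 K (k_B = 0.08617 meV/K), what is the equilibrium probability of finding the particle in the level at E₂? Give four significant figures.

k_BT = 0.08617 × 1460 K = 125.808 meV.
Eᵢ/kT = 0, 1.24793, 2.32100.
Z = Σ gᵢe^(−Eᵢ/kT) = 1·e^(−0) + 1·e^(−1.24793) + 4·e^(−2.32100) = 1.00000 + 0.287098 + 0.392701 = 1.67980.
P₂ = g₂ e^(−E₂/kT) / Z = 0.392701/1.67980 = 0.2338.

0.2338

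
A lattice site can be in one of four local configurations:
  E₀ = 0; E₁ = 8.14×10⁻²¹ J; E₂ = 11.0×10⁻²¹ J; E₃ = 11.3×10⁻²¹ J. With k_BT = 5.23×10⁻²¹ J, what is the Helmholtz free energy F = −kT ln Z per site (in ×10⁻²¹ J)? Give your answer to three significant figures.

-1.94 ×10⁻²¹ J

Eᵢ/kT = 0, 1.5564, 2.1033, 2.1606.
Z = Σ e^(−Eᵢ/kT) = e^(−0) + e^(−1.5564) + e^(−2.1033) + e^(−2.1606) = 1.0000 + 0.21089 + 0.12205 + 0.11526 = 1.4482.
F = −kT ln Z = −5.23 × ln(1.4482) = −5.23 × 0.37032 = -1.94 ×10⁻²¹ J.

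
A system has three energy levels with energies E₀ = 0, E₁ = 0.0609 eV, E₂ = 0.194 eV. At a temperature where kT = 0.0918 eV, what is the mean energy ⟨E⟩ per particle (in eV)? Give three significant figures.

Eᵢ/kT = 0, 0.66340, 2.1133.
Z = Σ e^(−Eᵢ/kT) = e^(−0) + e^(−0.66340) + e^(−2.1133) = 1.0000 + 0.51510 + 0.12084 = 1.6359.
⟨E⟩ = Σ Eᵢ e^(−Eᵢ/kT) / Z = (0·1.0000 + 0.0609·0.51510 + 0.194·0.12084) / 1.6359 = 0.0335 eV.

0.0335 eV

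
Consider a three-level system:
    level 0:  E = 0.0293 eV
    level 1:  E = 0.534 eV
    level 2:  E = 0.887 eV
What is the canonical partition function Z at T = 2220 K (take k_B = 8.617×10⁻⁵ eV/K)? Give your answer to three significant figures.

k_BT = 8.617×10⁻⁵ × 2220 K = 0.19130 eV.
Eᵢ/kT = 0.15316, 2.7914, 4.6367.
Z = Σ e^(−Eᵢ/kT) = e^(−0.15316) + e^(−2.7914) + e^(−4.6367) = 0.85799 + 0.061335 + 0.0096896 = 0.92901.

Z = 0.929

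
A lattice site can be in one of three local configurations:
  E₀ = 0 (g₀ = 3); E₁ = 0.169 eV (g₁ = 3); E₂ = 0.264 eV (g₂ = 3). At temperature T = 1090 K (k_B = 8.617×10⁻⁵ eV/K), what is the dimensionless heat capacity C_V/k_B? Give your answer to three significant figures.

0.680

k_BT = 8.617×10⁻⁵ × 1090 K = 0.093925 eV.
Eᵢ/kT = 0, 1.7993, 2.8108.
Z = Σ gᵢe^(−Eᵢ/kT) = 3·e^(−0) + 3·e^(−1.7993) + 3·e^(−2.8108) = 3.0000 + 0.49624 + 0.18047 = 3.6767.
⟨E⟩ = 0.035768 eV, ⟨E²⟩ = 0.0072759 eV².
C_V/k_B = (⟨E²⟩ − ⟨E⟩²)/(kT)² = (0.0072759 − 0.0012793)/0.0088219 = 0.680.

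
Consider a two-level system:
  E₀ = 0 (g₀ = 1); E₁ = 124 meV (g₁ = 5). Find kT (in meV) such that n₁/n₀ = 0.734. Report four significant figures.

64.63 meV

n₁/n₀ = (g₁/g₀) exp[−(E₁−E₀)/kT] = 0.734.
⇒ (E₁−E₀)/kT = ln((5/1)/0.734) = ln(6.81199) = 1.91868.
kT = 124 meV / 1.91868 = 64.63 meV.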